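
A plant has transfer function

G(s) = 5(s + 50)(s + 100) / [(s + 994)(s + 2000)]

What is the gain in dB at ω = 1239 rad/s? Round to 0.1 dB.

At s = jω = j1239:
zero (s+50): 50 + j1239 → |·| = √(50²+1239²) = √1537621 ≈ 1240, ∠ = arctan(1239/50) ≈ 87.69°
zero (s+100): 100 + j1239 → |·| = √(100²+1239²) = √1545121 ≈ 1243, ∠ = arctan(1239/100) ≈ 85.39°
pole (s+994): 994 + j1239 → |·| = √(994²+1239²) = √2523157 ≈ 1588.4, ∠ = arctan(1239/994) ≈ 51.26°
pole (s+2000): 2000 + j1239 → |·| = √(2000²+1239²) = √5535121 ≈ 2352.7, ∠ = arctan(1239/2000) ≈ 31.78°
|G| = 5 · 1.5413e+06 / 3.737e+06 ≈ 2.0622
Gain = 20 log₁₀(2.0622) ≈ 6.29 dB

6.3 dB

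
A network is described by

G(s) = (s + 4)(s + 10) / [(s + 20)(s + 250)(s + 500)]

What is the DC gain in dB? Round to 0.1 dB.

-95.9 dB

G(0) = 1·4·10 / (20·250·500) = 1.6e-05
20 log₁₀(1.6e-05) ≈ -95.92 dB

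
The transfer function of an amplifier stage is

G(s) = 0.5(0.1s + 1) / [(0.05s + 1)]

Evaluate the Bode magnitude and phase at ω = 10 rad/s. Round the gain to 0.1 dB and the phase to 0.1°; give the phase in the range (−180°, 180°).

At ω = 10 rad/s:
zero (1 + j10·0.1) = 1 + j1 → |·| ≈ 1.4142, ∠ ≈ 45.00°
pole (1 + j10·0.05) = 1 + j0.5 → |·| ≈ 1.118, ∠ ≈ 26.57°
|G| = 0.5 · 1.4142 / (1.118) ≈ 0.63247
Gain = 20 log₁₀(0.63247) ≈ -3.98 dB
∠G = (45.00°) − (26.57°) = 18.43°

-4.0 dB, 18.4°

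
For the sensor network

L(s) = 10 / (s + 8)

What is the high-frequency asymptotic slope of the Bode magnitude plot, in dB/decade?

Each pole contributes −20 dB/decade at high frequency; each zero contributes +20 dB/decade.
Net: 0 zero(s) − 1 pole(s) → -20 dB/decade.

-20 dB/decade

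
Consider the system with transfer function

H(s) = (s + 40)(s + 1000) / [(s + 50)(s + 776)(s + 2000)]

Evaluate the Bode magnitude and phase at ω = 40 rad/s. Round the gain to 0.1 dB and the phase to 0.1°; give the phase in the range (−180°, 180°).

-64.9 dB, 4.5°

At s = jω = j40:
zero (s+40): 40 + j40 → |·| = √(40²+40²) = √3200 ≈ 56.569, ∠ = arctan(40/40) ≈ 45.00°
zero (s+1000): 1000 + j40 → |·| = √(1000²+40²) = √1001600 ≈ 1000.8, ∠ = arctan(40/1000) ≈ 2.29°
pole (s+50): 50 + j40 → |·| = √(50²+40²) = √4100 ≈ 64.031, ∠ = arctan(40/50) ≈ 38.66°
pole (s+776): 776 + j40 → |·| = √(776²+40²) = √603776 ≈ 777.03, ∠ = arctan(40/776) ≈ 2.95°
pole (s+2000): 2000 + j40 → |·| = √(2000²+40²) = √4001600 ≈ 2000.4, ∠ = arctan(40/2000) ≈ 1.15°
|H| = 1 · 56614 / 9.9528e+07 ≈ 0.00056882
Gain = 20 log₁₀(0.00056882) ≈ -64.90 dB
∠H = 47.29° − 42.76° = 4.53°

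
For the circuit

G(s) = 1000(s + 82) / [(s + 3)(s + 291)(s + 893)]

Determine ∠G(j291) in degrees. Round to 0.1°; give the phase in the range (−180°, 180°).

-78.2°

At s = jω = j291:
zero (s+82): 82 + j291 → |·| = √(82²+291²) = √91405 ≈ 302.33, ∠ = arctan(291/82) ≈ 74.26°
pole (s+3): 3 + j291 → |·| = √(3²+291²) = √84690 ≈ 291.02, ∠ = arctan(291/3) ≈ 89.41°
pole (s+291): 291 + j291 → |·| = √(291²+291²) = √169362 ≈ 411.54, ∠ = arctan(291/291) ≈ 45.00°
pole (s+893): 893 + j291 → |·| = √(893²+291²) = √882130 ≈ 939.22, ∠ = arctan(291/893) ≈ 18.05°
∠G = 74.26° − 152.46° = -78.20°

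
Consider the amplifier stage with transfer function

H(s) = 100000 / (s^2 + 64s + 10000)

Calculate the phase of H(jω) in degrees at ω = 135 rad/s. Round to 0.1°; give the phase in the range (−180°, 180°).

At s = jω = j135:
quadratic: (j135)² + 64·j135 + 10000 = -8225 + j8640 → |·| ≈ 11929, ∠ ≈ 133.59°
∠H = 0.00° − 133.59° = -133.59°

-133.6°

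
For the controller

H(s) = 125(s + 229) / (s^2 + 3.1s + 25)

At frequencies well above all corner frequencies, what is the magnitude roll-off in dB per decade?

-20 dB/decade

Each pole contributes −20 dB/decade at high frequency; each zero contributes +20 dB/decade.
Net: 1 zero(s) − 2 pole(s) → -20 dB/decade.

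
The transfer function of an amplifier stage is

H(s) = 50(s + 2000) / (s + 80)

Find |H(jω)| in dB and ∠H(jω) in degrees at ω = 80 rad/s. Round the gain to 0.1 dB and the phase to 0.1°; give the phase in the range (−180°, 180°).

58.9 dB, -42.7°

At s = jω = j80:
zero (s+2000): 2000 + j80 → |·| = √(2000²+80²) = √4006400 ≈ 2001.6, ∠ = arctan(80/2000) ≈ 2.29°
pole (s+80): 80 + j80 → |·| = √(80²+80²) = √12800 ≈ 113.14, ∠ = arctan(80/80) ≈ 45.00°
|H| = 50 · 2001.6 / 113.14 ≈ 884.57
Gain = 20 log₁₀(884.57) ≈ 58.93 dB
∠H = 2.29° − 45.00° = -42.71°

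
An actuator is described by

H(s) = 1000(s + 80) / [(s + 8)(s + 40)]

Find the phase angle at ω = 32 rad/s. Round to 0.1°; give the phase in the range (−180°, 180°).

At s = jω = j32:
zero (s+80): 80 + j32 → |·| = √(80²+32²) = √7424 ≈ 86.163, ∠ = arctan(32/80) ≈ 21.80°
pole (s+8): 8 + j32 → |·| = √(8²+32²) = √1088 ≈ 32.985, ∠ = arctan(32/8) ≈ 75.96°
pole (s+40): 40 + j32 → |·| = √(40²+32²) = √2624 ≈ 51.225, ∠ = arctan(32/40) ≈ 38.66°
∠H = 21.80° − 114.62° = -92.82°

-92.8°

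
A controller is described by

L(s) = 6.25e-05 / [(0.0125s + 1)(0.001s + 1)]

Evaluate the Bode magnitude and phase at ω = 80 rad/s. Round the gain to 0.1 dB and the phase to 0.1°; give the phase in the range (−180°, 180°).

-87.1 dB, -49.6°

At ω = 80 rad/s:
pole (1 + j80·0.0125) = 1 + j1 → |·| ≈ 1.4142, ∠ ≈ 45.00°
pole (1 + j80·0.001) = 1 + j0.08 → |·| ≈ 1.0032, ∠ ≈ 4.57°
|L| = 6.25e-05 · 1 / (1.4142 · 1.0032) ≈ 4.4054e-05
Gain = 20 log₁₀(4.4054e-05) ≈ -87.12 dB
∠L = (0°) − (45.00° + 4.57°) = -49.57°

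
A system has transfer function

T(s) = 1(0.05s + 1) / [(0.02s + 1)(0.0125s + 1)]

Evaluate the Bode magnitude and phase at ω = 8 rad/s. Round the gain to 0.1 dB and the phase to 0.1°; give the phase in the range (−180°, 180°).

0.5 dB, 7.0°

At ω = 8 rad/s:
zero (1 + j8·0.05) = 1 + j0.4 → |·| ≈ 1.077, ∠ ≈ 21.80°
pole (1 + j8·0.02) = 1 + j0.16 → |·| ≈ 1.0127, ∠ ≈ 9.09°
pole (1 + j8·0.0125) = 1 + j0.1 → |·| ≈ 1.005, ∠ ≈ 5.71°
|T| = 1 · 1.077 / (1.0127 · 1.005) ≈ 1.0582
Gain = 20 log₁₀(1.0582) ≈ 0.49 dB
∠T = (21.80°) − (9.09° + 5.71°) = 7.00°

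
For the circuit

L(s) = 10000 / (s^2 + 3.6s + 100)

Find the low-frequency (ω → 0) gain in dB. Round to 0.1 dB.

40.0 dB

L(0) = 10000 / 100 = 100
20 log₁₀(100) ≈ 40.00 dB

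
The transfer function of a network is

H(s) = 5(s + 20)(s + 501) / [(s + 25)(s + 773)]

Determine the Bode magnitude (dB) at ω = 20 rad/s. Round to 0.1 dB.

9.1 dB

At s = jω = j20:
zero (s+20): 20 + j20 → |·| = √(20²+20²) = √800 ≈ 28.284, ∠ = arctan(20/20) ≈ 45.00°
zero (s+501): 501 + j20 → |·| = √(501²+20²) = √251401 ≈ 501.4, ∠ = arctan(20/501) ≈ 2.29°
pole (s+25): 25 + j20 → |·| = √(25²+20²) = √1025 ≈ 32.016, ∠ = arctan(20/25) ≈ 38.66°
pole (s+773): 773 + j20 → |·| = √(773²+20²) = √597929 ≈ 773.26, ∠ = arctan(20/773) ≈ 1.48°
|H| = 5 · 14182 / 24757 ≈ 2.8642
Gain = 20 log₁₀(2.8642) ≈ 9.14 dB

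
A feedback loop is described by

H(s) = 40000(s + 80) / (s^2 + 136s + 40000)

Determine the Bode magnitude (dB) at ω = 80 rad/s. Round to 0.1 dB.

42.2 dB

At s = jω = j80:
zero (s+80): 80 + j80 → |·| = √(80²+80²) = √12800 ≈ 113.14, ∠ = arctan(80/80) ≈ 45.00°
quadratic: (j80)² + 136·j80 + 40000 = 33600 + j10880 → |·| ≈ 35318, ∠ ≈ 17.94°
|H| = 40000 · 113.14 / 35318 ≈ 128.14
Gain = 20 log₁₀(128.14) ≈ 42.15 dB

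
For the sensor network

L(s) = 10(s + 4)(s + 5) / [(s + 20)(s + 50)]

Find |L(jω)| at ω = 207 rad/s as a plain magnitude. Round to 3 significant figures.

At s = jω = j207:
zero (s+4): 4 + j207 → |·| = √(4²+207²) = √42865 ≈ 207.04, ∠ = arctan(207/4) ≈ 88.89°
zero (s+5): 5 + j207 → |·| = √(5²+207²) = √42874 ≈ 207.06, ∠ = arctan(207/5) ≈ 88.62°
pole (s+20): 20 + j207 → |·| = √(20²+207²) = √43249 ≈ 207.96, ∠ = arctan(207/20) ≈ 84.48°
pole (s+50): 50 + j207 → |·| = √(50²+207²) = √45349 ≈ 212.95, ∠ = arctan(207/50) ≈ 76.42°
|L| = 10 · 42870 / 44285 ≈ 9.6805

9.68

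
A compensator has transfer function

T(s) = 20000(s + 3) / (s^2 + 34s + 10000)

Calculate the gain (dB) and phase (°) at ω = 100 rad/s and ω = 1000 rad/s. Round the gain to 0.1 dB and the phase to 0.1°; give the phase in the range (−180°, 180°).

At s = jω = j100:
zero (s+3): 3 + j100 → |·| = √(3²+100²) = √10009 ≈ 100.04, ∠ = arctan(100/3) ≈ 88.28°
quadratic: (j100)² + 34·j100 + 10000 = 0 + j3400 → |·| ≈ 3400, ∠ ≈ 90.00°
|T| = 20000 · 100.04 / 3400 ≈ 588.47
Gain = 20 log₁₀(588.47) ≈ 55.39 dB
∠T = 88.28° − 90.00° = -1.72°

At s = jω = j1000:
zero (s+3): 3 + j1000 → |·| = √(3²+1000²) = √1000009 ≈ 1000, ∠ = arctan(1000/3) ≈ 89.83°
quadratic: (j1000)² + 34·j1000 + 10000 = -990000 + j34000 → |·| ≈ 9.9058e+05, ∠ ≈ 178.03°
|T| = 20000 · 1000 / 9.9058e+05 ≈ 20.19
Gain = 20 log₁₀(20.19) ≈ 26.10 dB
∠T = 89.83° − 178.03° = -88.20°

ω = 100: 55.4 dB, -1.7°; ω = 1000: 26.1 dB, -88.2°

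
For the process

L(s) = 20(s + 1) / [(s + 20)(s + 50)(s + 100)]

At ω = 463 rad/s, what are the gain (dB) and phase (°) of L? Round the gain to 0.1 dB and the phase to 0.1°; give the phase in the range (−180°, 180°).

At s = jω = j463:
zero (s+1): 1 + j463 → |·| = √(1²+463²) = √214370 ≈ 463, ∠ = arctan(463/1) ≈ 89.88°
pole (s+20): 20 + j463 → |·| = √(20²+463²) = √214769 ≈ 463.43, ∠ = arctan(463/20) ≈ 87.53°
pole (s+50): 50 + j463 → |·| = √(50²+463²) = √216869 ≈ 465.69, ∠ = arctan(463/50) ≈ 83.84°
pole (s+100): 100 + j463 → |·| = √(100²+463²) = √224369 ≈ 473.68, ∠ = arctan(463/100) ≈ 77.81°
|L| = 20 · 463 / 1.0223e+08 ≈ 9.058e-05
Gain = 20 log₁₀(9.058e-05) ≈ -80.86 dB
∠L = 89.88° − 249.18° = -159.30°

-80.9 dB, -159.3°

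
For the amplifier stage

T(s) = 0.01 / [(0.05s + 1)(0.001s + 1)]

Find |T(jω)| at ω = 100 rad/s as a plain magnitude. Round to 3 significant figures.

At ω = 100 rad/s:
pole (1 + j100·0.05) = 1 + j5 → |·| ≈ 5.099, ∠ ≈ 78.69°
pole (1 + j100·0.001) = 1 + j0.1 → |·| ≈ 1.005, ∠ ≈ 5.71°
|T| = 0.01 · 1 / (5.099 · 1.005) ≈ 0.0019514

0.00195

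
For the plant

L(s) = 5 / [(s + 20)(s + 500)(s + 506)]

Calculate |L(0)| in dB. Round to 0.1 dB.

-120.1 dB

L(0) = 5 / (20·500·506) ≈ 9.8814e-07
20 log₁₀(9.8814e-07) ≈ -120.10 dB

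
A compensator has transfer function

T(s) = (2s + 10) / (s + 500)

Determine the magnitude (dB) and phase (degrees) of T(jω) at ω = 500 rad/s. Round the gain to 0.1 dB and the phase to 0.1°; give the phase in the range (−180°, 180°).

3.0 dB, 44.4°

Substitute s = j500:
Numerator: 2(j500) + 10 = 10 + j1000
Denominator: (j500) + 500 = 500 + j500
|N| = √(10² + 1000²) ≈ 1000, ∠N ≈ 89.43°
|D| = √(500² + 500²) ≈ 707.11, ∠D ≈ 45.00°
|T| = 1000 / 707.11 ≈ 1.4142
Gain = 20 log₁₀(1.4142) ≈ 3.01 dB
∠T = 89.43° − 45.00° = 44.43°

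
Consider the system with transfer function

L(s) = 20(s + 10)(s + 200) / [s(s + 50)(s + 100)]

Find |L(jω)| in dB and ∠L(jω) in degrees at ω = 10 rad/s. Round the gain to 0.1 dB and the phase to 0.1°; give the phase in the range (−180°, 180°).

At s = jω = j10:
zero (s+10): 10 + j10 → |·| = √(10²+10²) = √200 ≈ 14.142, ∠ = arctan(10/10) ≈ 45.00°
zero (s+200): 200 + j10 → |·| = √(200²+10²) = √40100 ≈ 200.25, ∠ = arctan(10/200) ≈ 2.86°
pole (s+50): 50 + j10 → |·| = √(50²+10²) = √2600 ≈ 50.99, ∠ = arctan(10/50) ≈ 11.31°
pole (s+100): 100 + j10 → |·| = √(100²+10²) = √10100 ≈ 100.5, ∠ = arctan(10/100) ≈ 5.71°
pole at origin: |s| = 10, ∠ = 90.00° (in denominator)
|L| = 20 · 2831.9 / 51245 ≈ 1.1052
Gain = 20 log₁₀(1.1052) ≈ 0.87 dB
∠L = 47.86° − 107.02° = -59.16°

0.9 dB, -59.2°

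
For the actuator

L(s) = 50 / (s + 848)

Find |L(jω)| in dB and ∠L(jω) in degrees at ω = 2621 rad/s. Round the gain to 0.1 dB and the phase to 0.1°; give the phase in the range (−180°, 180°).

Substitute s = j2621:
Numerator: 50 = 50 + j0
Denominator: (j2621) + 848 = 848 + j2621
|N| = √(50² + 0²) ≈ 50, ∠N ≈ 0.00°
|D| = √(848² + 2621²) ≈ 2754.8, ∠D ≈ 72.07°
|L| = 50 / 2754.8 ≈ 0.01815
Gain = 20 log₁₀(0.01815) ≈ -34.82 dB
∠L = 0.00° − 72.07° = -72.07°

-34.8 dB, -72.1°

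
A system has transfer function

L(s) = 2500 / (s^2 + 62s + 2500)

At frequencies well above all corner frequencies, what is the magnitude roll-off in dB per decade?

Each pole contributes −20 dB/decade at high frequency; each zero contributes +20 dB/decade.
Net: 0 zero(s) − 2 pole(s) → -40 dB/decade.

-40 dB/decade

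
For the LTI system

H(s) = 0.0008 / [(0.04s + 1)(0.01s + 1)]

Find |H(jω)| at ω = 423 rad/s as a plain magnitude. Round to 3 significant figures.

1.09e-05

At ω = 423 rad/s:
pole (1 + j423·0.04) = 1 + j16.92 → |·| ≈ 16.95, ∠ ≈ 86.62°
pole (1 + j423·0.01) = 1 + j4.23 → |·| ≈ 4.3466, ∠ ≈ 76.70°
|H| = 0.0008 · 1 / (16.95 · 4.3466) ≈ 1.0859e-05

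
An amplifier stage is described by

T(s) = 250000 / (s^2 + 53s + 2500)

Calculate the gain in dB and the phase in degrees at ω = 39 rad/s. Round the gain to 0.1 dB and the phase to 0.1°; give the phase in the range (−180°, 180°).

At s = jω = j39:
quadratic: (j39)² + 53·j39 + 2500 = 979 + j2067 → |·| ≈ 2287.1, ∠ ≈ 64.66°
|T| = 250000 / 2287.1 ≈ 109.31
Gain = 20 log₁₀(109.31) ≈ 40.77 dB
∠T = 0.00° − 64.66° = -64.66°

40.8 dB, -64.7°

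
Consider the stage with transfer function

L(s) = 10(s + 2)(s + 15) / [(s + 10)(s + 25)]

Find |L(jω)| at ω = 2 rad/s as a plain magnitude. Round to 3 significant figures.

At s = jω = j2:
zero (s+2): 2 + j2 → |·| = √(2²+2²) = √8 ≈ 2.8284, ∠ = arctan(2/2) ≈ 45.00°
zero (s+15): 15 + j2 → |·| = √(15²+2²) = √229 ≈ 15.133, ∠ = arctan(2/15) ≈ 7.59°
pole (s+10): 10 + j2 → |·| = √(10²+2²) = √104 ≈ 10.198, ∠ = arctan(2/10) ≈ 11.31°
pole (s+25): 25 + j2 → |·| = √(25²+2²) = √629 ≈ 25.08, ∠ = arctan(2/25) ≈ 4.57°
|L| = 10 · 42.802 / 255.77 ≈ 1.6735

1.67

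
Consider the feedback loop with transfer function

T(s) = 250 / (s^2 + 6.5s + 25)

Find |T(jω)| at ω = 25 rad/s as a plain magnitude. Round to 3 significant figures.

0.402

At s = jω = j25:
quadratic: (j25)² + 6.5·j25 + 25 = -600 + j162.5 → |·| ≈ 621.62, ∠ ≈ 164.85°
|T| = 250 / 621.62 ≈ 0.40217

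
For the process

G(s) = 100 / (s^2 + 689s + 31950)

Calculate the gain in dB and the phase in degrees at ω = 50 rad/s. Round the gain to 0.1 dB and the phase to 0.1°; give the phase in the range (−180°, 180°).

Substitute s = j50:
Numerator: 100 = 100 + j0
Denominator: (j50)^2 + 689(j50) + 31950 = 29450 + j34450
|N| = √(100² + 0²) ≈ 100, ∠N ≈ 0.00°
|D| = √(29450² + 34450²) ≈ 45322, ∠D ≈ 49.47°
|G| = 100 / 45322 ≈ 0.0022064
Gain = 20 log₁₀(0.0022064) ≈ -53.13 dB
∠G = 0.00° − 49.47° = -49.47°

-53.1 dB, -49.5°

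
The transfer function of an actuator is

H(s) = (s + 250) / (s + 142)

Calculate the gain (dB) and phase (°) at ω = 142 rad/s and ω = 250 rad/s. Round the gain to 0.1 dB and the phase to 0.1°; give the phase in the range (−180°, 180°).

Substitute s = j142:
Numerator: (j142) + 250 = 250 + j142
Denominator: (j142) + 142 = 142 + j142
|N| = √(250² + 142²) ≈ 287.51, ∠N ≈ 29.60°
|D| = √(142² + 142²) ≈ 200.82, ∠D ≈ 45.00°
|H| = 287.51 / 200.82 ≈ 1.4317
Gain = 20 log₁₀(1.4317) ≈ 3.12 dB
∠H = 29.60° − 45.00° = -15.40°

Substitute s = j250:
Numerator: (j250) + 250 = 250 + j250
Denominator: (j250) + 142 = 142 + j250
|N| = √(250² + 250²) ≈ 353.55, ∠N ≈ 45.00°
|D| = √(142² + 250²) ≈ 287.51, ∠D ≈ 60.40°
|H| = 353.55 / 287.51 ≈ 1.2297
Gain = 20 log₁₀(1.2297) ≈ 1.80 dB
∠H = 45.00° − 60.40° = -15.40°

ω = 142: 3.1 dB, -15.4°; ω = 250: 1.8 dB, -15.4°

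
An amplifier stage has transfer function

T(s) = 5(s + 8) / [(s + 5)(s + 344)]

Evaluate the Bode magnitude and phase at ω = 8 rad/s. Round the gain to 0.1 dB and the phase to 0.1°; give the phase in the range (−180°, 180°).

-35.2 dB, -14.3°

At s = jω = j8:
zero (s+8): 8 + j8 → |·| = √(8²+8²) = √128 ≈ 11.314, ∠ = arctan(8/8) ≈ 45.00°
pole (s+5): 5 + j8 → |·| = √(5²+8²) = √89 ≈ 9.434, ∠ = arctan(8/5) ≈ 57.99°
pole (s+344): 344 + j8 → |·| = √(344²+8²) = √118400 ≈ 344.09, ∠ = arctan(8/344) ≈ 1.33°
|T| = 5 · 11.314 / 3246.1 ≈ 0.017427
Gain = 20 log₁₀(0.017427) ≈ -35.18 dB
∠T = 45.00° − 59.32° = -14.32°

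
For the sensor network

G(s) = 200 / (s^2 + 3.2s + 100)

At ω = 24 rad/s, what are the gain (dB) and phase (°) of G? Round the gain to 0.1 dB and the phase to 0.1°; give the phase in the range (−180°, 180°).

At s = jω = j24:
quadratic: (j24)² + 3.2·j24 + 100 = -476 + j76.8 → |·| ≈ 482.16, ∠ ≈ 170.83°
|G| = 200 / 482.16 ≈ 0.4148
Gain = 20 log₁₀(0.4148) ≈ -7.64 dB
∠G = 0.00° − 170.83° = -170.83°

-7.6 dB, -170.8°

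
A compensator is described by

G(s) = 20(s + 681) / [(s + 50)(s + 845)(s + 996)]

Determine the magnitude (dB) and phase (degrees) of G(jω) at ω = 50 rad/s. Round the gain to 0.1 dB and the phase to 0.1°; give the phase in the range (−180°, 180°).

-72.8 dB, -47.1°

At s = jω = j50:
zero (s+681): 681 + j50 → |·| = √(681²+50²) = √466261 ≈ 682.83, ∠ = arctan(50/681) ≈ 4.20°
pole (s+50): 50 + j50 → |·| = √(50²+50²) = √5000 ≈ 70.711, ∠ = arctan(50/50) ≈ 45.00°
pole (s+845): 845 + j50 → |·| = √(845²+50²) = √716525 ≈ 846.48, ∠ = arctan(50/845) ≈ 3.39°
pole (s+996): 996 + j50 → |·| = √(996²+50²) = √994516 ≈ 997.25, ∠ = arctan(50/996) ≈ 2.87°
|G| = 20 · 682.83 / 5.9691e+07 ≈ 0.00022879
Gain = 20 log₁₀(0.00022879) ≈ -72.81 dB
∠G = 4.20° − 51.26° = -47.06°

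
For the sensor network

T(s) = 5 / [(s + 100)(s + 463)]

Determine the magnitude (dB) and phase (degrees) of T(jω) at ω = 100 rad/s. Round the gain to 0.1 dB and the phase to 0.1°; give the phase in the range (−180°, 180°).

-82.5 dB, -57.2°

At s = jω = j100:
pole (s+100): 100 + j100 → |·| = √(100²+100²) = √20000 ≈ 141.42, ∠ = arctan(100/100) ≈ 45.00°
pole (s+463): 463 + j100 → |·| = √(463²+100²) = √224369 ≈ 473.68, ∠ = arctan(100/463) ≈ 12.19°
|T| = 5 / 66988 ≈ 7.464e-05
Gain = 20 log₁₀(7.464e-05) ≈ -82.54 dB
∠T = 0.00° − 57.19° = -57.19°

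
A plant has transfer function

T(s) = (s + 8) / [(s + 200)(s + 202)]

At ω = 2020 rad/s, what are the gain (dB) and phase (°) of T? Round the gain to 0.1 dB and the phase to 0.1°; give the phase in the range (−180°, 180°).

-66.2 dB, -78.9°

At s = jω = j2020:
zero (s+8): 8 + j2020 → |·| = √(8²+2020²) = √4080464 ≈ 2020, ∠ = arctan(2020/8) ≈ 89.77°
pole (s+200): 200 + j2020 → |·| = √(200²+2020²) = √4120400 ≈ 2029.9, ∠ = arctan(2020/200) ≈ 84.35°
pole (s+202): 202 + j2020 → |·| = √(202²+2020²) = √4121204 ≈ 2030.1, ∠ = arctan(2020/202) ≈ 84.29°
|T| = 1 · 2020 / 4.1209e+06 ≈ 0.00049018
Gain = 20 log₁₀(0.00049018) ≈ -66.19 dB
∠T = 89.77° − 168.64° = -78.87°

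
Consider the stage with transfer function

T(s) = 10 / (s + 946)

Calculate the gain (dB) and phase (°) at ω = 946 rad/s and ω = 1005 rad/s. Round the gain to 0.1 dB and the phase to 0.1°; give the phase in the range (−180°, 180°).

ω = 946: -42.5 dB, -45.0°; ω = 1005: -42.8 dB, -46.7°

Substitute s = j946:
Numerator: 10 = 10 + j0
Denominator: (j946) + 946 = 946 + j946
|N| = √(10² + 0²) ≈ 10, ∠N ≈ 0.00°
|D| = √(946² + 946²) ≈ 1337.8, ∠D ≈ 45.00°
|T| = 10 / 1337.8 ≈ 0.007475
Gain = 20 log₁₀(0.007475) ≈ -42.53 dB
∠T = 0.00° − 45.00° = -45.00°

Substitute s = j1005:
Numerator: 10 = 10 + j0
Denominator: (j1005) + 946 = 946 + j1005
|N| = √(10² + 0²) ≈ 10, ∠N ≈ 0.00°
|D| = √(946² + 1005²) ≈ 1380.2, ∠D ≈ 46.73°
|T| = 10 / 1380.2 ≈ 0.0072453
Gain = 20 log₁₀(0.0072453) ≈ -42.80 dB
∠T = 0.00° − 46.73° = -46.73°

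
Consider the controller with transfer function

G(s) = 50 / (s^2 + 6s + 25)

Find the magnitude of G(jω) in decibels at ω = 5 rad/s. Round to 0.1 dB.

4.4 dB

At s = jω = j5:
quadratic: (j5)² + 6·j5 + 25 = 0 + j30 → |·| ≈ 30, ∠ ≈ 90.00°
|G| = 50 / 30 ≈ 1.6667
Gain = 20 log₁₀(1.6667) ≈ 4.44 dB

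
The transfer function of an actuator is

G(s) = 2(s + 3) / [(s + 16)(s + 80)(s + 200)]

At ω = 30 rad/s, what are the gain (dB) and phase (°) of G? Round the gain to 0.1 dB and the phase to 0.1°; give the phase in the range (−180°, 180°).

At s = jω = j30:
zero (s+3): 3 + j30 → |·| = √(3²+30²) = √909 ≈ 30.15, ∠ = arctan(30/3) ≈ 84.29°
pole (s+16): 16 + j30 → |·| = √(16²+30²) = √1156 ≈ 34, ∠ = arctan(30/16) ≈ 61.93°
pole (s+80): 80 + j30 → |·| = √(80²+30²) = √7300 ≈ 85.44, ∠ = arctan(30/80) ≈ 20.56°
pole (s+200): 200 + j30 → |·| = √(200²+30²) = √40900 ≈ 202.24, ∠ = arctan(30/200) ≈ 8.53°
|G| = 2 · 30.15 / 5.875e+05 ≈ 0.00010264
Gain = 20 log₁₀(0.00010264) ≈ -79.77 dB
∠G = 84.29° − 91.02° = -6.73°

-79.8 dB, -6.7°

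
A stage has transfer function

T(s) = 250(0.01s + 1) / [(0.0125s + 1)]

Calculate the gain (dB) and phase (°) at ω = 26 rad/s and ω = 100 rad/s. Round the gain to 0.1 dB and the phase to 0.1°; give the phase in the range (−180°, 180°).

At ω = 26 rad/s:
zero (1 + j26·0.01) = 1 + j0.26 → |·| ≈ 1.0332, ∠ ≈ 14.57°
pole (1 + j26·0.0125) = 1 + j0.325 → |·| ≈ 1.0515, ∠ ≈ 18.00°
|T| = 250 · 1.0332 / (1.0515) ≈ 245.65
Gain = 20 log₁₀(245.65) ≈ 47.81 dB
∠T = (14.57°) − (18.00°) = -3.43°

At ω = 100 rad/s:
zero (1 + j100·0.01) = 1 + j1 → |·| ≈ 1.4142, ∠ ≈ 45.00°
pole (1 + j100·0.0125) = 1 + j1.25 → |·| ≈ 1.6008, ∠ ≈ 51.34°
|T| = 250 · 1.4142 / (1.6008) ≈ 220.86
Gain = 20 log₁₀(220.86) ≈ 46.88 dB
∠T = (45.00°) − (51.34°) = -6.34°

ω = 26: 47.8 dB, -3.4°; ω = 100: 46.9 dB, -6.3°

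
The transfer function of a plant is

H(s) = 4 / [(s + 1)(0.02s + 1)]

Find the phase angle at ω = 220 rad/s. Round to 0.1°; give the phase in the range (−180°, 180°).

At ω = 220 rad/s:
pole (1 + j220·1) = 1 + j220 → |·| ≈ 220, ∠ ≈ 89.74°
pole (1 + j220·0.02) = 1 + j4.4 → |·| ≈ 4.5122, ∠ ≈ 77.20°
∠H = (0°) − (89.74° + 77.20°) = -166.94°

-166.9°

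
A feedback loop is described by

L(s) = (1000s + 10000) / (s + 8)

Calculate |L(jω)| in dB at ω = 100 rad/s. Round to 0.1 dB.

60.0 dB

Substitute s = j100:
Numerator: 1000(j100) + 10000 = 10000 + j100000
Denominator: (j100) + 8 = 8 + j100
|N| = √(10000² + 100000²) ≈ 1.005e+05, ∠N ≈ 84.29°
|D| = √(8² + 100²) ≈ 100.32, ∠D ≈ 85.43°
|L| = 1.005e+05 / 100.32 ≈ 1001.8
Gain = 20 log₁₀(1001.8) ≈ 60.02 dB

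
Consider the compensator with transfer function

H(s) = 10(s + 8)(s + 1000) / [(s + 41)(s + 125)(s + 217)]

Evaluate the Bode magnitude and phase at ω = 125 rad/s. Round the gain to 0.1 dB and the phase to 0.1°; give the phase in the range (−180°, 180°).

At s = jω = j125:
zero (s+8): 8 + j125 → |·| = √(8²+125²) = √15689 ≈ 125.26, ∠ = arctan(125/8) ≈ 86.34°
zero (s+1000): 1000 + j125 → |·| = √(1000²+125²) = √1015625 ≈ 1007.8, ∠ = arctan(125/1000) ≈ 7.13°
pole (s+41): 41 + j125 → |·| = √(41²+125²) = √17306 ≈ 131.55, ∠ = arctan(125/41) ≈ 71.84°
pole (s+125): 125 + j125 → |·| = √(125²+125²) = √31250 ≈ 176.78, ∠ = arctan(125/125) ≈ 45.00°
pole (s+217): 217 + j125 → |·| = √(217²+125²) = √62714 ≈ 250.43, ∠ = arctan(125/217) ≈ 29.94°
|H| = 10 · 1.2624e+05 / 5.8239e+06 ≈ 0.21676
Gain = 20 log₁₀(0.21676) ≈ -13.28 dB
∠H = 93.47° − 146.78° = -53.31°

-13.3 dB, -53.3°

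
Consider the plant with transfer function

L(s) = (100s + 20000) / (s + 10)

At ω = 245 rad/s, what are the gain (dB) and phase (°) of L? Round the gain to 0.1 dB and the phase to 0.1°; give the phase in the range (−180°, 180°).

Substitute s = j245:
Numerator: 100(j245) + 20000 = 20000 + j24500
Denominator: (j245) + 10 = 10 + j245
|N| = √(20000² + 24500²) ≈ 31627, ∠N ≈ 50.77°
|D| = √(10² + 245²) ≈ 245.2, ∠D ≈ 87.66°
|L| = 31627 / 245.2 ≈ 128.98
Gain = 20 log₁₀(128.98) ≈ 42.21 dB
∠L = 50.77° − 87.66° = -36.89°

42.2 dB, -36.9°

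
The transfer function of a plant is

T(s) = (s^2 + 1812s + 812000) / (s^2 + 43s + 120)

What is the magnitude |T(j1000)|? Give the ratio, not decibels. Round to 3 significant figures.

Substitute s = j1000:
Numerator: (j1000)^2 + 1812(j1000) + 812000 = -188000 + j1812000
Denominator: (j1000)^2 + 43(j1000) + 120 = -999880 + j43000
|N| = √(188000² + 1812000²) ≈ 1.8217e+06, ∠N ≈ 95.92°
|D| = √(999880² + 43000²) ≈ 1.0008e+06, ∠D ≈ 177.54°
|T| = 1.8217e+06 / 1.0008e+06 ≈ 1.8202

1.82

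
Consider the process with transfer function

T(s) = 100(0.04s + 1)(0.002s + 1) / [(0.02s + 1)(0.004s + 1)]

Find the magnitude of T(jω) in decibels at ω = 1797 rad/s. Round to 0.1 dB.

40.2 dB

At ω = 1797 rad/s:
zero (1 + j1797·0.04) = 1 + j71.88 → |·| ≈ 71.887, ∠ ≈ 89.20°
zero (1 + j1797·0.002) = 1 + j3.594 → |·| ≈ 3.7305, ∠ ≈ 74.45°
pole (1 + j1797·0.02) = 1 + j35.94 → |·| ≈ 35.954, ∠ ≈ 88.41°
pole (1 + j1797·0.004) = 1 + j7.188 → |·| ≈ 7.2572, ∠ ≈ 82.08°
|T| = 100 · 71.887 · 3.7305 / (35.954 · 7.2572) ≈ 102.78
Gain = 20 log₁₀(102.78) ≈ 40.24 dB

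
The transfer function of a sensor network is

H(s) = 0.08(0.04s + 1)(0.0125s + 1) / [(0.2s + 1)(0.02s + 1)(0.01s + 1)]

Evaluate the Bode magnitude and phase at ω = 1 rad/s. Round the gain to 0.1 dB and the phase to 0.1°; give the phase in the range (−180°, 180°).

At ω = 1 rad/s:
zero (1 + j1·0.04) = 1 + j0.04 → |·| ≈ 1.0008, ∠ ≈ 2.29°
zero (1 + j1·0.0125) = 1 + j0.0125 → |·| ≈ 1.0001, ∠ ≈ 0.72°
pole (1 + j1·0.2) = 1 + j0.2 → |·| ≈ 1.0198, ∠ ≈ 11.31°
pole (1 + j1·0.02) = 1 + j0.02 → |·| ≈ 1.0002, ∠ ≈ 1.15°
pole (1 + j1·0.01) = 1 + j0.01 → |·| ≈ 1, ∠ ≈ 0.57°
|H| = 0.08 · 1.0008 · 1.0001 / (1.0198 · 1.0002 · 1) ≈ 0.078502
Gain = 20 log₁₀(0.078502) ≈ -22.10 dB
∠H = (2.29° + 0.72°) − (11.31° + 1.15° + 0.57°) = -10.02°

-22.1 dB, -10.0°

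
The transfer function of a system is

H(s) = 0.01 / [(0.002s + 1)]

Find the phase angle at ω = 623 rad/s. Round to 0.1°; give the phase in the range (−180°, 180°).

-51.3°

At ω = 623 rad/s:
pole (1 + j623·0.002) = 1 + j1.246 → |·| ≈ 1.5977, ∠ ≈ 51.25°
∠H = (0°) − (51.25°) = -51.25°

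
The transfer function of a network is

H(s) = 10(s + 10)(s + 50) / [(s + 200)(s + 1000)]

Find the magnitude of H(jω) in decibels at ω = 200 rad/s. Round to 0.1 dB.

At s = jω = j200:
zero (s+10): 10 + j200 → |·| = √(10²+200²) = √40100 ≈ 200.25, ∠ = arctan(200/10) ≈ 87.14°
zero (s+50): 50 + j200 → |·| = √(50²+200²) = √42500 ≈ 206.16, ∠ = arctan(200/50) ≈ 75.96°
pole (s+200): 200 + j200 → |·| = √(200²+200²) = √80000 ≈ 282.84, ∠ = arctan(200/200) ≈ 45.00°
pole (s+1000): 1000 + j200 → |·| = √(1000²+200²) = √1040000 ≈ 1019.8, ∠ = arctan(200/1000) ≈ 11.31°
|H| = 10 · 41284 / 2.8844e+05 ≈ 1.4313
Gain = 20 log₁₀(1.4313) ≈ 3.11 dB

3.1 dB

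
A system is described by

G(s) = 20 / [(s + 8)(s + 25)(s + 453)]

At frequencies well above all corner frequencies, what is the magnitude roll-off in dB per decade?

Each pole contributes −20 dB/decade at high frequency; each zero contributes +20 dB/decade.
Net: 0 zero(s) − 3 pole(s) → -60 dB/decade.

-60 dB/decade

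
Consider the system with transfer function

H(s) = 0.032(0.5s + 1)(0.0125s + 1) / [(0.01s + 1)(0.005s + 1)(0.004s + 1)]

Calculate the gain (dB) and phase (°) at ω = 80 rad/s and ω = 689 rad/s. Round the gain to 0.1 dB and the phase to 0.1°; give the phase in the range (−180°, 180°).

At ω = 80 rad/s:
zero (1 + j80·0.5) = 1 + j40 → |·| ≈ 40.012, ∠ ≈ 88.57°
zero (1 + j80·0.0125) = 1 + j1 → |·| ≈ 1.4142, ∠ ≈ 45.00°
pole (1 + j80·0.01) = 1 + j0.8 → |·| ≈ 1.2806, ∠ ≈ 38.66°
pole (1 + j80·0.005) = 1 + j0.4 → |·| ≈ 1.077, ∠ ≈ 21.80°
pole (1 + j80·0.004) = 1 + j0.32 → |·| ≈ 1.05, ∠ ≈ 17.74°
|H| = 0.032 · 40.012 · 1.4142 / (1.2806 · 1.077 · 1.05) ≈ 1.2504
Gain = 20 log₁₀(1.2504) ≈ 1.94 dB
∠H = (88.57° + 45.00°) − (38.66° + 21.80° + 17.74°) = 55.37°

At ω = 689 rad/s:
zero (1 + j689·0.5) = 1 + j344.5 → |·| ≈ 344.5, ∠ ≈ 89.83°
zero (1 + j689·0.0125) = 1 + j8.6125 → |·| ≈ 8.6704, ∠ ≈ 83.38°
pole (1 + j689·0.01) = 1 + j6.89 → |·| ≈ 6.9622, ∠ ≈ 81.74°
pole (1 + j689·0.005) = 1 + j3.445 → |·| ≈ 3.5872, ∠ ≈ 73.81°
pole (1 + j689·0.004) = 1 + j2.756 → |·| ≈ 2.9318, ∠ ≈ 70.06°
|H| = 0.032 · 344.5 · 8.6704 / (6.9622 · 3.5872 · 2.9318) ≈ 1.3054
Gain = 20 log₁₀(1.3054) ≈ 2.31 dB
∠H = (89.83° + 83.38°) − (81.74° + 73.81° + 70.06°) = -52.40°

ω = 80: 1.9 dB, 55.4°; ω = 689: 2.3 dB, -52.4°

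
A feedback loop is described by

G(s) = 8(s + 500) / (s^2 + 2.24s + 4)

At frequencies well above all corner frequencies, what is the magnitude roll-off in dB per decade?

Each pole contributes −20 dB/decade at high frequency; each zero contributes +20 dB/decade.
Net: 1 zero(s) − 2 pole(s) → -20 dB/decade.

-20 dB/decade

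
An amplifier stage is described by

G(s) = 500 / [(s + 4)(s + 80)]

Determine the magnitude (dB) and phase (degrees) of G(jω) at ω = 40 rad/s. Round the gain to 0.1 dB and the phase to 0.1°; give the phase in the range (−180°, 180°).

At s = jω = j40:
pole (s+4): 4 + j40 → |·| = √(4²+40²) = √1616 ≈ 40.2, ∠ = arctan(40/4) ≈ 84.29°
pole (s+80): 80 + j40 → |·| = √(80²+40²) = √8000 ≈ 89.443, ∠ = arctan(40/80) ≈ 26.57°
|G| = 500 / 3595.6 ≈ 0.13906
Gain = 20 log₁₀(0.13906) ≈ -17.14 dB
∠G = 0.00° − 110.86° = -110.86°

-17.1 dB, -110.9°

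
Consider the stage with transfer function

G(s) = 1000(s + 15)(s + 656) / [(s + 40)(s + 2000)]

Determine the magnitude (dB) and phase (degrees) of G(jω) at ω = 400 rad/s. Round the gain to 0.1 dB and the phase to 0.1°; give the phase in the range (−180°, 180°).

51.5 dB, 23.6°

At s = jω = j400:
zero (s+15): 15 + j400 → |·| = √(15²+400²) = √160225 ≈ 400.28, ∠ = arctan(400/15) ≈ 87.85°
zero (s+656): 656 + j400 → |·| = √(656²+400²) = √590336 ≈ 768.33, ∠ = arctan(400/656) ≈ 31.37°
pole (s+40): 40 + j400 → |·| = √(40²+400²) = √161600 ≈ 402, ∠ = arctan(400/40) ≈ 84.29°
pole (s+2000): 2000 + j400 → |·| = √(2000²+400²) = √4160000 ≈ 2039.6, ∠ = arctan(400/2000) ≈ 11.31°
|G| = 1000 · 3.0755e+05 / 8.1992e+05 ≈ 375.1
Gain = 20 log₁₀(375.1) ≈ 51.48 dB
∠G = 119.22° − 95.60° = 23.62°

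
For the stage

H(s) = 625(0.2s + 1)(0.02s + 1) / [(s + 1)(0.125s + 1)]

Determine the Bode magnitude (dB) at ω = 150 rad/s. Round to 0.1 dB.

26.5 dB

At ω = 150 rad/s:
zero (1 + j150·0.2) = 1 + j30 → |·| ≈ 30.017, ∠ ≈ 88.09°
zero (1 + j150·0.02) = 1 + j3 → |·| ≈ 3.1623, ∠ ≈ 71.57°
pole (1 + j150·1) = 1 + j150 → |·| ≈ 150, ∠ ≈ 89.62°
pole (1 + j150·0.125) = 1 + j18.75 → |·| ≈ 18.777, ∠ ≈ 86.95°
|H| = 625 · 30.017 · 3.1623 / (150 · 18.777) ≈ 21.064
Gain = 20 log₁₀(21.064) ≈ 26.47 dB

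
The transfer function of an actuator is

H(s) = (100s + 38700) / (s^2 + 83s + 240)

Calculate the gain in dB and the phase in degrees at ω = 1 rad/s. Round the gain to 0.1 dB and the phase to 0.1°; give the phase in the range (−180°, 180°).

43.7 dB, -19.0°

Substitute s = j1:
Numerator: 100(j1) + 38700 = 38700 + j100
Denominator: (j1)^2 + 83(j1) + 240 = 239 + j83
|N| = √(38700² + 100²) ≈ 38700, ∠N ≈ 0.15°
|D| = √(239² + 83²) ≈ 253, ∠D ≈ 19.15°
|H| = 38700 / 253 ≈ 152.96
Gain = 20 log₁₀(152.96) ≈ 43.69 dB
∠H = 0.15° − 19.15° = -19.00°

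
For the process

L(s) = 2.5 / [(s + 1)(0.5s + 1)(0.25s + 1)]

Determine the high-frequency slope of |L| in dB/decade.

Each pole contributes −20 dB/decade at high frequency; each zero contributes +20 dB/decade.
Net: 0 zero(s) − 3 pole(s) → -60 dB/decade.

-60 dB/decade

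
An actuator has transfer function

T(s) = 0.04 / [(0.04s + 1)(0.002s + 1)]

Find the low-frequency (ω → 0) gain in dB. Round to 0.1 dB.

T(0) = 0.04 · 1 / 1 = 0.04
20 log₁₀(0.04) ≈ -27.96 dB

-28.0 dB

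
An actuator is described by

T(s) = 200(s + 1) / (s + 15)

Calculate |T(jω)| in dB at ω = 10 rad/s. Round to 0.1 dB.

40.9 dB

At s = jω = j10:
zero (s+1): 1 + j10 → |·| = √(1²+10²) = √101 ≈ 10.05, ∠ = arctan(10/1) ≈ 84.29°
pole (s+15): 15 + j10 → |·| = √(15²+10²) = √325 ≈ 18.028, ∠ = arctan(10/15) ≈ 33.69°
|T| = 200 · 10.05 / 18.028 ≈ 111.49
Gain = 20 log₁₀(111.49) ≈ 40.94 dB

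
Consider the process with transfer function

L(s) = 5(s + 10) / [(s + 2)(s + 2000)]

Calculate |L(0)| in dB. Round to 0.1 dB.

-38.1 dB

L(0) = 5·10 / (2·2000) = 0.0125
20 log₁₀(0.0125) ≈ -38.06 dB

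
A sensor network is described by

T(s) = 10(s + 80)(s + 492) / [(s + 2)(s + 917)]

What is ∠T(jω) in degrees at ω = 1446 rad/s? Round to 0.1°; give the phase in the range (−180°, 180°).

10.5°

At s = jω = j1446:
zero (s+80): 80 + j1446 → |·| = √(80²+1446²) = √2097316 ≈ 1448.2, ∠ = arctan(1446/80) ≈ 86.83°
zero (s+492): 492 + j1446 → |·| = √(492²+1446²) = √2332980 ≈ 1527.4, ∠ = arctan(1446/492) ≈ 71.21°
pole (s+2): 2 + j1446 → |·| = √(2²+1446²) = √2090920 ≈ 1446, ∠ = arctan(1446/2) ≈ 89.92°
pole (s+917): 917 + j1446 → |·| = √(917²+1446²) = √2931805 ≈ 1712.3, ∠ = arctan(1446/917) ≈ 57.62°
∠T = 158.04° − 147.54° = 10.50°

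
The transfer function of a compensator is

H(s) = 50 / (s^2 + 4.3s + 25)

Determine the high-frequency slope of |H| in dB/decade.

Each pole contributes −20 dB/decade at high frequency; each zero contributes +20 dB/decade.
Net: 0 zero(s) − 2 pole(s) → -40 dB/decade.

-40 dB/decade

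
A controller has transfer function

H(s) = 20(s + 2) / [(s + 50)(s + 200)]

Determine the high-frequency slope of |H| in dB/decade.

Each pole contributes −20 dB/decade at high frequency; each zero contributes +20 dB/decade.
Net: 1 zero(s) − 2 pole(s) → -20 dB/decade.

-20 dB/decade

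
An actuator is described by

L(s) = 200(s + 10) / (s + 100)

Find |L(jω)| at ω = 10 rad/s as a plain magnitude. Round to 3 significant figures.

At s = jω = j10:
zero (s+10): 10 + j10 → |·| = √(10²+10²) = √200 ≈ 14.142, ∠ = arctan(10/10) ≈ 45.00°
pole (s+100): 100 + j10 → |·| = √(100²+10²) = √10100 ≈ 100.5, ∠ = arctan(10/100) ≈ 5.71°
|L| = 200 · 14.142 / 100.5 ≈ 28.143

28.1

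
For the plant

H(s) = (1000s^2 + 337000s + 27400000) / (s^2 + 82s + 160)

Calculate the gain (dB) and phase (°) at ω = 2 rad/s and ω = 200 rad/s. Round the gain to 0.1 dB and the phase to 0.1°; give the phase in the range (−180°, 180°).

Substitute s = j2:
Numerator: 1000(j2)^2 + 337000(j2) + 27400000 = 27396000 + j674000
Denominator: (j2)^2 + 82(j2) + 160 = 156 + j164
|N| = √(27396000² + 674000²) ≈ 2.7404e+07, ∠N ≈ 1.41°
|D| = √(156² + 164²) ≈ 226.34, ∠D ≈ 46.43°
|H| = 2.7404e+07 / 226.34 ≈ 1.2107e+05
Gain = 20 log₁₀(1.2107e+05) ≈ 101.66 dB
∠H = 1.41° − 46.43° = -45.02°

Substitute s = j200:
Numerator: 1000(j200)^2 + 337000(j200) + 27400000 = -12600000 + j67400000
Denominator: (j200)^2 + 82(j200) + 160 = -39840 + j16400
|N| = √(12600000² + 67400000²) ≈ 6.8568e+07, ∠N ≈ 100.59°
|D| = √(39840² + 16400²) ≈ 43083, ∠D ≈ 157.63°
|H| = 6.8568e+07 / 43083 ≈ 1591.5
Gain = 20 log₁₀(1591.5) ≈ 64.04 dB
∠H = 100.59° − 157.63° = -57.04°

ω = 2: 101.7 dB, -45.0°; ω = 200: 64.0 dB, -57.0°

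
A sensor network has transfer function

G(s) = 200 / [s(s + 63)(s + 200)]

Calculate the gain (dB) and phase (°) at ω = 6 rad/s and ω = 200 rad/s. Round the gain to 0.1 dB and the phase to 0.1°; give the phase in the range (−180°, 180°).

At s = jω = j6:
pole (s+63): 63 + j6 → |·| = √(63²+6²) = √4005 ≈ 63.285, ∠ = arctan(6/63) ≈ 5.44°
pole (s+200): 200 + j6 → |·| = √(200²+6²) = √40036 ≈ 200.09, ∠ = arctan(6/200) ≈ 1.72°
pole at origin: |s| = 6, ∠ = 90.00° (in denominator)
|G| = 200 / 75976 ≈ 0.0026324
Gain = 20 log₁₀(0.0026324) ≈ -51.59 dB
∠G = 0.00° − 97.16° = -97.16°

At s = jω = j200:
pole (s+63): 63 + j200 → |·| = √(63²+200²) = √43969 ≈ 209.69, ∠ = arctan(200/63) ≈ 72.52°
pole (s+200): 200 + j200 → |·| = √(200²+200²) = √80000 ≈ 282.84, ∠ = arctan(200/200) ≈ 45.00°
pole at origin: |s| = 200, ∠ = 90.00° (in denominator)
|G| = 200 / 1.1862e+07 ≈ 1.6861e-05
Gain = 20 log₁₀(1.6861e-05) ≈ -95.46 dB
∠G = 0.00° − 207.52° = -207.52° ≡ 152.48° (principal value)

ω = 6: -51.6 dB, -97.2°; ω = 200: -95.5 dB, 152.5°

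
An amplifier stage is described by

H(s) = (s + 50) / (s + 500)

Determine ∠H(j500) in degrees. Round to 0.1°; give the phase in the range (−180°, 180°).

At s = jω = j500:
zero (s+50): 50 + j500 → |·| = √(50²+500²) = √252500 ≈ 502.49, ∠ = arctan(500/50) ≈ 84.29°
pole (s+500): 500 + j500 → |·| = √(500²+500²) = √500000 ≈ 707.11, ∠ = arctan(500/500) ≈ 45.00°
∠H = 84.29° − 45.00° = 39.29°

39.3°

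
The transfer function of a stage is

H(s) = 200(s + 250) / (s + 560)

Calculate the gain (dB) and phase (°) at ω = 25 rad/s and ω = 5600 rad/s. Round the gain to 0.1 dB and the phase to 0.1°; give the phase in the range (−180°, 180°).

At s = jω = j25:
zero (s+250): 250 + j25 → |·| = √(250²+25²) = √63125 ≈ 251.25, ∠ = arctan(25/250) ≈ 5.71°
pole (s+560): 560 + j25 → |·| = √(560²+25²) = √314225 ≈ 560.56, ∠ = arctan(25/560) ≈ 2.56°
|H| = 200 · 251.25 / 560.56 ≈ 89.643
Gain = 20 log₁₀(89.643) ≈ 39.05 dB
∠H = 5.71° − 2.56° = 3.15°

At s = jω = j5600:
zero (s+250): 250 + j5600 → |·| = √(250²+5600²) = √31422500 ≈ 5605.6, ∠ = arctan(5600/250) ≈ 87.44°
pole (s+560): 560 + j5600 → |·| = √(560²+5600²) = √31673600 ≈ 5627.9, ∠ = arctan(5600/560) ≈ 84.29°
|H| = 200 · 5605.6 / 5627.9 ≈ 199.21
Gain = 20 log₁₀(199.21) ≈ 45.99 dB
∠H = 87.44° − 84.29° = 3.15°

ω = 25: 39.1 dB, 3.2°; ω = 5600: 46.0 dB, 3.2°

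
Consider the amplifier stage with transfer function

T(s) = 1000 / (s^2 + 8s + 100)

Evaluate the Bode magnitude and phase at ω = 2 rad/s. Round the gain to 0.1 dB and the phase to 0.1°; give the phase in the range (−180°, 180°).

20.2 dB, -9.5°

At s = jω = j2:
quadratic: (j2)² + 8·j2 + 100 = 96 + j16 → |·| ≈ 97.324, ∠ ≈ 9.46°
|T| = 1000 / 97.324 ≈ 10.275
Gain = 20 log₁₀(10.275) ≈ 20.24 dB
∠T = 0.00° − 9.46° = -9.46°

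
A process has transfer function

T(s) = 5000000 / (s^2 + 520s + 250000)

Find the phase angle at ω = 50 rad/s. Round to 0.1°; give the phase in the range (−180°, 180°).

-6.0°

At s = jω = j50:
quadratic: (j50)² + 520·j50 + 250000 = 247500 + j26000 → |·| ≈ 2.4886e+05, ∠ ≈ 6.00°
∠T = 0.00° − 6.00° = -6.00°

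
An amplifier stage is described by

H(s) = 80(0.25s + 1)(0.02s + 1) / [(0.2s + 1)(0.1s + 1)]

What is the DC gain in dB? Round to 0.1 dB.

38.1 dB

H(0) = 80 · 1 / 1 = 80
20 log₁₀(80) ≈ 38.06 dB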